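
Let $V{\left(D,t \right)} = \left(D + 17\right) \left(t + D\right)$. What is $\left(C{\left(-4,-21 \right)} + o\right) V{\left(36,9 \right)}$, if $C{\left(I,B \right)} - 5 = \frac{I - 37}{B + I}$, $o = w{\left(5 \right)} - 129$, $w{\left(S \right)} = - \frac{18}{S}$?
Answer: $- \frac{1502073}{5} \approx -3.0041 \cdot 10^{5}$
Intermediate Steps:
$o = - \frac{663}{5}$ ($o = - \frac{18}{5} - 129 = - \frac{663}{5} \approx -132.6$)
$V{\left(D,t \right)} = \left(17 + D\right) \left(D + t\right)$
$C{\left(I,B \right)} = 5 + \frac{-37 + I}{B + I}$ ($C{\left(I,B \right)} = 5 + \frac{I - 37}{B + I} = 5 + \frac{-37 + I}{B + I}$)
$\left(C{\left(-4,-21 \right)} + o\right) V{\left(36,9 \right)} = \left(\frac{-37 + 5 \left(-21\right) + 6 \left(-4\right)}{-21 - 4} - \frac{663}{5}\right) \left(36^{2} + 17 \cdot 36 + 17 \cdot 9 + 36 \cdot 9\right) = \left(\frac{-37 - 105 - 24}{-25} - \frac{663}{5}\right) \left(1296 + 612 + 153 + 324\right) = \left(\left(- \frac{1}{25}\right) \left(-166\right) - \frac{663}{5}\right) 2385 = \left(\frac{166}{25} - \frac{663}{5}\right) 2385 = \left(- \frac{3149}{25}\right) 2385 = - \frac{1502073}{5}$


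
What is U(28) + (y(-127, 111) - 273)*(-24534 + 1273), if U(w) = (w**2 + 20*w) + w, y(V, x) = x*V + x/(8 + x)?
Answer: 5682084161/17 ≈ 3.3424e+8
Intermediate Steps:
y(V, x) = V*x + x/(8 + x)
U(w) = w**2 + 21*w
U(28) + (y(-127, 111) - 273)*(-24534 + 1273) = 28*(21 + 28) + (111*(1 + 8*(-127) - 127*111)/(8 + 111) - 273)*(-24534 + 1273) = 28*49 + (111*(1 - 1016 - 14097)/119 - 273)*(-23261) = 1372 + (111*(1/119)*(-15112) - 273)*(-23261) = 1372 + (-1677432/119 - 273)*(-23261) = 1372 - 1709919/119*(-23261) = 1372 + 5682060837/17 = 5682084161/17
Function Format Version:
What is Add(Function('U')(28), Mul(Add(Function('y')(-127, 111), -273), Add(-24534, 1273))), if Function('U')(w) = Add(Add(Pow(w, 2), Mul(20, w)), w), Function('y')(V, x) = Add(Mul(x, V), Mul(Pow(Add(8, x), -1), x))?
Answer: Rational(5682084161, 17) ≈ 3.3424e+8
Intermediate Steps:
Function('y')(V, x) = Add(Mul(V, x), Mul(x, Pow(Add(8, x), -1)))
Function('U')(w) = Add(Pow(w, 2), Mul(21, w))
Add(Function('U')(28), Mul(Add(Function('y')(-127, 111), -273), Add(-24534, 1273))) = Add(Mul(28, Add(21, 28)), Mul(Add(Mul(111, Pow(Add(8, 111), -1), Add(1, Mul(8, -127), Mul(-127, 111))), -273), Add(-24534, 1273))) = Add(Mul(28, 49), Mul(Add(Mul(111, Pow(119, -1), Add(1, -1016, -14097)), -273), -23261)) = Add(1372, Mul(Add(Mul(111, Rational(1, 119), -15112), -273), -23261)) = Add(1372, Mul(Add(Rational(-1677432, 119), -273), -23261)) = Add(1372, Mul(Rational(-1709919, 119), -23261)) = Add(1372, Rational(5682060837, 17)) = Rational(5682084161, 17)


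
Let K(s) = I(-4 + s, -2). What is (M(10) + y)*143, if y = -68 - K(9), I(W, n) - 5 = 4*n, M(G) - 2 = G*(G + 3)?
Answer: 9581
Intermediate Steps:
M(G) = 2 + G*(3 + G) (M(G) = 2 + G*(G + 3) = 2 + G*(3 + G))
I(W, n) = 5 + 4*n
K(s) = -3 (K(s) = 5 + 4*(-2) = 5 - 8 = -3)
y = -65 (y = -68 - 1*(-3) = -68 + 3 = -65)
(M(10) + y)*143 = ((2 + 10**2 + 3*10) - 65)*143 = ((2 + 100 + 30) - 65)*143 = (132 - 65)*143 = 67*143 = 9581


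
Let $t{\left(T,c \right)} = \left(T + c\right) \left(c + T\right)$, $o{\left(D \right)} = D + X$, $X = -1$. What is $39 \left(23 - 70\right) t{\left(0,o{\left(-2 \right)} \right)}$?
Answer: $-16497$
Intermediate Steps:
$o{\left(D \right)} = -1 + D$ ($o{\left(D \right)} = D - 1 = -1 + D$)
$t{\left(T,c \right)} = \left(T + c\right)^{2}$ ($t{\left(T,c \right)} = \left(T + c\right) \left(T + c\right) = \left(T + c\right)^{2}$)
$39 \left(23 - 70\right) t{\left(0,o{\left(-2 \right)} \right)} = 39 \left(23 - 70\right) \left(0 - 3\right)^{2} = 39 \left(-47\right) \left(0 - 3\right)^{2} = - 1833 \left(-3\right)^{2} = \left(-1833\right) 9 = -16497$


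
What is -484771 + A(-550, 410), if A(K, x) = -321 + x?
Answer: -484682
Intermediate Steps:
-484771 + A(-550, 410) = -484771 + (-321 + 410) = -484771 + 89 = -484682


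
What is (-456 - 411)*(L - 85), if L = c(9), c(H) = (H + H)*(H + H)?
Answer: -207213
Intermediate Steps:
c(H) = 4*H² (c(H) = (2*H)*(2*H) = 4*H²)
L = 324 (L = 4*9² = 4*81 = 324)
(-456 - 411)*(L - 85) = (-456 - 411)*(324 - 85) = -867*239 = -207213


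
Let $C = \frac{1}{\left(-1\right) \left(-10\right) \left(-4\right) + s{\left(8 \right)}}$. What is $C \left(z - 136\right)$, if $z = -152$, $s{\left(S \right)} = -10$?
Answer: $\frac{144}{25} \approx 5.76$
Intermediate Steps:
$C = - \frac{1}{50}$ ($C = \frac{1}{\left(-1\right) \left(-10\right) \left(-4\right) - 10} = \frac{1}{10 \left(-4\right) - 10} = \frac{1}{-40 - 10} = \frac{1}{-50} = - \frac{1}{50} \approx -0.02$)
$C \left(z - 136\right) = - \frac{-152 - 136}{50} = \left(- \frac{1}{50}\right) \left(-288\right) = \frac{144}{25}$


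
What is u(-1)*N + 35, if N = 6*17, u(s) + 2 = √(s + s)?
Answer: -169 + 102*I*√2 ≈ -169.0 + 144.25*I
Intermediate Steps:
u(s) = -2 + √2*√s (u(s) = -2 + √(s + s) = -2 + √(2*s) = -2 + √2*√s)
N = 102
u(-1)*N + 35 = (-2 + √2*√(-1))*102 + 35 = (-2 + √2*I)*102 + 35 = (-2 + I*√2)*102 + 35 = (-204 + 102*I*√2) + 35 = -169 + 102*I*√2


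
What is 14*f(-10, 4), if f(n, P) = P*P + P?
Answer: 280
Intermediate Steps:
f(n, P) = P + P² (f(n, P) = P² + P = P + P²)
14*f(-10, 4) = 14*(4*(1 + 4)) = 14*(4*5) = 14*20 = 280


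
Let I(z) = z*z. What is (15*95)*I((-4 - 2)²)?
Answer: 1846800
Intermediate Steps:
I(z) = z²
(15*95)*I((-4 - 2)²) = (15*95)*((-4 - 2)²)² = 1425*((-6)²)² = 1425*36² = 1425*1296 = 1846800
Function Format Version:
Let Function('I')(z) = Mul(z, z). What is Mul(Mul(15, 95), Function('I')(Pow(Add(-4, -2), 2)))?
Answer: 1846800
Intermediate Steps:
Function('I')(z) = Pow(z, 2)
Mul(Mul(15, 95), Function('I')(Pow(Add(-4, -2), 2))) = Mul(Mul(15, 95), Pow(Pow(Add(-4, -2), 2), 2)) = Mul(1425, Pow(Pow(-6, 2), 2)) = Mul(1425, Pow(36, 2)) = Mul(1425, 1296) = 1846800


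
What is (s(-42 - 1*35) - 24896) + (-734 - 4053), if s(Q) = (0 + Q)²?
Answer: -23754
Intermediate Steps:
s(Q) = Q²
(s(-42 - 1*35) - 24896) + (-734 - 4053) = ((-42 - 1*35)² - 24896) + (-734 - 4053) = ((-42 - 35)² - 24896) - 4787 = ((-77)² - 24896) - 4787 = (5929 - 24896) - 4787 = -18967 - 4787 = -23754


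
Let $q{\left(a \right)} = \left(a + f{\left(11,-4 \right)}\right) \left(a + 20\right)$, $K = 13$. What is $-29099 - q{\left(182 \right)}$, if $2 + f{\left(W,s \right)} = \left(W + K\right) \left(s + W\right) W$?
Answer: $-438755$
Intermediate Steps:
$f{\left(W,s \right)} = -2 + W \left(13 + W\right) \left(W + s\right)$ ($f{\left(W,s \right)} = -2 + \left(W + 13\right) \left(s + W\right) W = -2 + \left(13 + W\right) \left(W + s\right) W = -2 + W \left(13 + W\right) \left(W + s\right)$)
$q{\left(a \right)} = \left(20 + a\right) \left(1846 + a\right)$ ($q{\left(a \right)} = \left(a + \left(-2 + 11^{3} + 13 \cdot 11^{2} - 4 \cdot 11^{2} + 13 \cdot 11 \left(-4\right)\right)\right) \left(a + 20\right) = \left(a - -1846\right) \left(20 + a\right) = \left(a + 1846\right) \left(20 + a\right) = \left(1846 + a\right) \left(20 + a\right) = \left(20 + a\right) \left(1846 + a\right)$)
$-29099 - q{\left(182 \right)} = -29099 - \left(36920 + 182^{2} + 1866 \cdot 182\right) = -29099 - \left(36920 + 33124 + 339612\right) = -29099 - 409656 = -438755$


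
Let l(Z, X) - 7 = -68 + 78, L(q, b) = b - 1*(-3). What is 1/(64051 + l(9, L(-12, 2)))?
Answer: 1/64068 ≈ 1.5608e-5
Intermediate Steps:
L(q, b) = 3 + b (L(q, b) = b + 3 = 3 + b)
l(Z, X) = 17 (l(Z, X) = 7 + (-68 + 78) = 7 + 10 = 17)
1/(64051 + l(9, L(-12, 2))) = 1/(64051 + 17) = 1/64068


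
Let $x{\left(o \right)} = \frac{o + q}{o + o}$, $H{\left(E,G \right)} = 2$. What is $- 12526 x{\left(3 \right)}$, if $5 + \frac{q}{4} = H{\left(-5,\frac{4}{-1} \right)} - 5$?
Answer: $\frac{181627}{3} \approx 60542.0$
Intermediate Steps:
$q = -32$ ($q = -20 + 4 \left(2 - 5\right) = -20 + 4 \left(-3\right) = -20 - 12 = -32$)
$x{\left(o \right)} = \frac{-32 + o}{2 o}$ ($x{\left(o \right)} = \frac{o - 32}{o + o} = \frac{-32 + o}{2 o}$)
$- 12526 x{\left(3 \right)} = - 12526 \frac{-32 + 3}{2 \cdot 3} = - 12526 \cdot \frac{1}{2} \cdot \frac{1}{3} \left(-29\right) = \left(-12526\right) \left(- \frac{29}{6}\right) = \frac{181627}{3}$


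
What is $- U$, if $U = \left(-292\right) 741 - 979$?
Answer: $217351$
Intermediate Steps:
$U = -217351$ ($U = -216372 - 979 = -217351$)
$- U = \left(-1\right) \left(-217351\right) = 217351$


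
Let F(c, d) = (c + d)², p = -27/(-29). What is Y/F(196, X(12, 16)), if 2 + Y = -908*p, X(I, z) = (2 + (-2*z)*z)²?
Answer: -12287/982433110432 ≈ -1.2507e-8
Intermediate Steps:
X(I, z) = (2 - 2*z²)²
p = 27/29 (p = -27*(-1/29) = 27/29 ≈ 0.93103)
Y = -24574/29 (Y = -2 - 908*27/29 = -2 - 24516/29 = -24574/29 ≈ -847.38)
Y/F(196, X(12, 16)) = -24574/(29*(196 + 4*(-1 + 16²)²)²) = -24574/(29*(196 + 4*(-1 + 256)²)²) = -24574/(29*(196 + 4*255²)²) = -24574/(29*(196 + 4*65025)²) = -24574/(29*(196 + 260100)²) = -24574/(29*(260296²)) = -24574/29/67754007616 = -24574/29*1/67754007616 = -12287/982433110432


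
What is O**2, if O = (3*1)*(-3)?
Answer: 81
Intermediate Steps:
O = -9 (O = 3*(-3) = -9)
O**2 = (-9)**2 = 81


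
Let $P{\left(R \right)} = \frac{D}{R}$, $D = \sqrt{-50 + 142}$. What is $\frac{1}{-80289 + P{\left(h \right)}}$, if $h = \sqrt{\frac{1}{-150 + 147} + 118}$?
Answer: $- \frac{9447339}{758517400879} - \frac{2 \sqrt{24357}}{2275552202637} \approx -1.2455 \cdot 10^{-5}$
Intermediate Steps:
$D = 2 \sqrt{23}$ ($D = \sqrt{92} = 2 \sqrt{23} \approx 9.5917$)
$h = \frac{\sqrt{1059}}{3}$ ($h = \sqrt{\frac{1}{-3} + 118} = \sqrt{- \frac{1}{3} + 118} = \sqrt{\frac{353}{3}} = \frac{\sqrt{1059}}{3} \approx 10.847$)
$P{\left(R \right)} = \frac{2 \sqrt{23}}{R}$
$\frac{1}{-80289 + P{\left(h \right)}} = \frac{1}{-80289 + \frac{2 \sqrt{23}}{\frac{1}{3} \sqrt{1059}}} = \frac{1}{-80289 + 2 \sqrt{23} \frac{\sqrt{1059}}{353}} = \frac{1}{-80289 + \frac{2 \sqrt{24357}}{353}}$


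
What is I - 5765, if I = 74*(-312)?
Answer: -28853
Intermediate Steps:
I = -23088
I - 5765 = -23088 - 5765 = -28853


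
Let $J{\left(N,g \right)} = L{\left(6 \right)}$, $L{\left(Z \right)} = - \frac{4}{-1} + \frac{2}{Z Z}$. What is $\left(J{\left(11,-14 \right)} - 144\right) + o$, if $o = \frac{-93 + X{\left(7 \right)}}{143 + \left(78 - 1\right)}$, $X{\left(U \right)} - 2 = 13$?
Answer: $- \frac{69448}{495} \approx -140.3$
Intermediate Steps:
$X{\left(U \right)} = 15$ ($X{\left(U \right)} = 2 + 13 = 15$)
$L{\left(Z \right)} = 4 + \frac{2}{Z^{2}}$ ($L{\left(Z \right)} = \left(-4\right) \left(-1\right) + \frac{2}{Z^{2}} = 4 + \frac{2}{Z^{2}}$)
$J{\left(N,g \right)} = \frac{73}{18}$ ($J{\left(N,g \right)} = 4 + \frac{2}{36} = 4 + 2 \cdot \frac{1}{36} = 4 + \frac{1}{18} = \frac{73}{18}$)
$o = - \frac{39}{110}$ ($o = \frac{-93 + 15}{143 + \left(78 - 1\right)} = - \frac{78}{143 + 77} = - \frac{78}{220} = \left(-78\right) \frac{1}{220} = - \frac{39}{110} \approx -0.35455$)
$\left(J{\left(11,-14 \right)} - 144\right) + o = \left(\frac{73}{18} - 144\right) - \frac{39}{110} = - \frac{2519}{18} - \frac{39}{110} = - \frac{69448}{495}$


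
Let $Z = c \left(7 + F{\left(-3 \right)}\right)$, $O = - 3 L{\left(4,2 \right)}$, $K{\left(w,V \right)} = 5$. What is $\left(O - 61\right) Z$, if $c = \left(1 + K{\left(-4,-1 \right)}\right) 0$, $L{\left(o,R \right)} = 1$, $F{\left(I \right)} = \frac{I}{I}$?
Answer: $0$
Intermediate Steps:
$F{\left(I \right)} = 1$
$c = 0$ ($c = \left(1 + 5\right) 0 = 6 \cdot 0 = 0$)
$O = -3$ ($O = \left(-3\right) 1 = -3$)
$Z = 0$ ($Z = 0 \left(7 + 1\right) = 0 \cdot 8 = 0$)
$\left(O - 61\right) Z = \left(-3 - 61\right) 0 = \left(-64\right) 0 = 0$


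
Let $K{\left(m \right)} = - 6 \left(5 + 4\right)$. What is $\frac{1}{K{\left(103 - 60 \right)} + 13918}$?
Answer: $\frac{1}{13864} \approx 7.2129 \cdot 10^{-5}$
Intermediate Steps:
$K{\left(m \right)} = -54$ ($K{\left(m \right)} = \left(-6\right) 9 = -54$)
$\frac{1}{K{\left(103 - 60 \right)} + 13918} = \frac{1}{-54 + 13918} = \frac{1}{13864}$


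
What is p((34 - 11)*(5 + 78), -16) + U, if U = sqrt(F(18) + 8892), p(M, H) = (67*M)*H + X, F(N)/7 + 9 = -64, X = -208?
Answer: -2046656 + 17*sqrt(29) ≈ -2.0466e+6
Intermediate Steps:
F(N) = -511 (F(N) = -63 + 7*(-64) = -63 - 448 = -511)
p(M, H) = -208 + 67*H*M (p(M, H) = (67*M)*H - 208 = 67*H*M - 208 = -208 + 67*H*M)
U = 17*sqrt(29) (U = sqrt(-511 + 8892) = sqrt(8381) = 17*sqrt(29) ≈ 91.548)
p((34 - 11)*(5 + 78), -16) + U = (-208 + 67*(-16)*((34 - 11)*(5 + 78))) + 17*sqrt(29) = (-208 + 67*(-16)*(23*83)) + 17*sqrt(29) = (-208 + 67*(-16)*1909) + 17*sqrt(29) = (-208 - 2046448) + 17*sqrt(29) = -2046656 + 17*sqrt(29)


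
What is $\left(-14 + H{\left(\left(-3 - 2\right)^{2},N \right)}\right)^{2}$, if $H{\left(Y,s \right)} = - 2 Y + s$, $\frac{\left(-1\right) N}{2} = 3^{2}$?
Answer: $6724$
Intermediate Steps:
$N = -18$ ($N = - 2 \cdot 3^{2} = \left(-2\right) 9 = -18$)
$H{\left(Y,s \right)} = s - 2 Y$
$\left(-14 + H{\left(\left(-3 - 2\right)^{2},N \right)}\right)^{2} = \left(-14 - \left(18 + 2 \left(-3 - 2\right)^{2}\right)\right)^{2} = \left(-14 - \left(18 + 2 \left(-5\right)^{2}\right)\right)^{2} = \left(-14 - 68\right)^{2} = \left(-82\right)^{2} = 6724$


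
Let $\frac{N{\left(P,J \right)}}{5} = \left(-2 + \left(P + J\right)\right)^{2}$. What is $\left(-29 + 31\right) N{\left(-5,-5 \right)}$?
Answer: $1440$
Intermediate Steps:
$N{\left(P,J \right)} = 5 \left(-2 + J + P\right)^{2}$ ($N{\left(P,J \right)} = 5 \left(-2 + \left(P + J\right)\right)^{2} = 5 \left(-2 + \left(J + P\right)\right)^{2} = 5 \left(-2 + J + P\right)^{2}$)
$\left(-29 + 31\right) N{\left(-5,-5 \right)} = \left(-29 + 31\right) 5 \left(-2 - 5 - 5\right)^{2} = 2 \cdot 5 \left(-12\right)^{2} = 2 \cdot 5 \cdot 144 = 2 \cdot 720 = 1440$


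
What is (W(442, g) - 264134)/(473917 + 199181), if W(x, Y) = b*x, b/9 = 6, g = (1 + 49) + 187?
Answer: -120133/336549 ≈ -0.35696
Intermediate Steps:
g = 237 (g = 50 + 187 = 237)
b = 54 (b = 9*6 = 54)
W(x, Y) = 54*x
(W(442, g) - 264134)/(473917 + 199181) = (54*442 - 264134)/(473917 + 199181) = (23868 - 264134)/673098 = -240266*1/673098 = -120133/336549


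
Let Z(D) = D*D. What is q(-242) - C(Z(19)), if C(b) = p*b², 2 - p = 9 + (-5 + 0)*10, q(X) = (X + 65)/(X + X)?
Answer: -2712240475/484 ≈ -5.6038e+6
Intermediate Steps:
Z(D) = D²
q(X) = (65 + X)/(2*X) (q(X) = (65 + X)/((2*X)) = (65 + X)*(1/(2*X)) = (65 + X)/(2*X))
p = 43 (p = 2 - (9 + (-5 + 0)*10) = 2 - (9 - 5*10) = 2 - (9 - 50) = 2 - 1*(-41) = 2 + 41 = 43)
C(b) = 43*b²
q(-242) - C(Z(19)) = (½)*(65 - 242)/(-242) - 43*(19²)² = (½)*(-1/242)*(-177) - 43*361² = 177/484 - 43*130321 = 177/484 - 1*5603803 = 177/484 - 5603803 = -2712240475/484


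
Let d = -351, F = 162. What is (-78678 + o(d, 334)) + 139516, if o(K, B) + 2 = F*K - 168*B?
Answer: -52138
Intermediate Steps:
o(K, B) = -2 - 168*B + 162*K (o(K, B) = -2 + (162*K - 168*B) = -2 + (-168*B + 162*K) = -2 - 168*B + 162*K)
(-78678 + o(d, 334)) + 139516 = (-78678 + (-2 - 168*334 + 162*(-351))) + 139516 = (-78678 + (-2 - 56112 - 56862)) + 139516 = (-78678 - 112976) + 139516 = -191654 + 139516 = -52138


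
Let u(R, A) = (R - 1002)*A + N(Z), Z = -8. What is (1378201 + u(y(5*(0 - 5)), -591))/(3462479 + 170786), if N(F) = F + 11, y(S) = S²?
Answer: 1601011/3633265 ≈ 0.44065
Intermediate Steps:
N(F) = 11 + F
u(R, A) = 3 + A*(-1002 + R) (u(R, A) = (R - 1002)*A + (11 - 8) = (-1002 + R)*A + 3 = A*(-1002 + R) + 3 = 3 + A*(-1002 + R))
(1378201 + u(y(5*(0 - 5)), -591))/(3462479 + 170786) = (1378201 + (3 - 1002*(-591) - 591*25*(0 - 5)²))/(3462479 + 170786) = (1378201 + (3 + 592182 - 591*(5*(-5))²))/3633265 = (1378201 + (3 + 592182 - 591*(-25)²))*(1/3633265) = (1378201 + (3 + 592182 - 591*625))*(1/3633265) = (1378201 + (3 + 592182 - 369375))*(1/3633265) = (1378201 + 222810)*(1/3633265) = 1601011*(1/3633265) = 1601011/3633265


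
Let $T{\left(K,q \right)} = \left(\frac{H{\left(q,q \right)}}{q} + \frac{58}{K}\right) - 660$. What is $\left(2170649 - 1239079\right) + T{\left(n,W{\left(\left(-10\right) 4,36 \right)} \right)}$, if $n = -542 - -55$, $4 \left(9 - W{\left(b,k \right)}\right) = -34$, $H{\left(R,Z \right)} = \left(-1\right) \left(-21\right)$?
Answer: $\frac{2266768482}{2435} \approx 9.3091 \cdot 10^{5}$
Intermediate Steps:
$H{\left(R,Z \right)} = 21$
$W{\left(b,k \right)} = \frac{35}{2}$ ($W{\left(b,k \right)} = 9 - - \frac{17}{2} = 9 + \frac{17}{2} = \frac{35}{2}$)
$n = -487$ ($n = -542 + 55 = -487$)
$T{\left(K,q \right)} = -660 + \frac{21}{q} + \frac{58}{K}$ ($T{\left(K,q \right)} = \left(\frac{21}{q} + \frac{58}{K}\right) - 660 = -660 + \frac{21}{q} + \frac{58}{K}$)
$\left(2170649 - 1239079\right) + T{\left(n,W{\left(\left(-10\right) 4,36 \right)} \right)} = \left(2170649 - 1239079\right) + \left(-660 + \frac{21}{\frac{35}{2}} + \frac{58}{-487}\right) = 931570 + \left(-660 + 21 \cdot \frac{2}{35} + 58 \left(- \frac{1}{487}\right)\right) = 931570 - \frac{1604468}{2435} = \frac{2266768482}{2435}$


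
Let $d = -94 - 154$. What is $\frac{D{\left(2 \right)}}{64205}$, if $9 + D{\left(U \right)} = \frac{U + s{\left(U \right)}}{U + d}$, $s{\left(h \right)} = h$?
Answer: $- \frac{1109}{7897215} \approx -0.00014043$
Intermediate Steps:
$d = -248$ ($d = -94 - 154 = -248$)
$D{\left(U \right)} = -9 + \frac{2 U}{-248 + U}$ ($D{\left(U \right)} = -9 + \frac{U + U}{U - 248} = -9 + \frac{2 U}{-248 + U}$)
$\frac{D{\left(2 \right)}}{64205} = \frac{\frac{1}{-248 + 2} \left(2232 - 14\right)}{64205} = \frac{2232 - 14}{-246} \cdot \frac{1}{64205} = \left(- \frac{1}{246}\right) 2218 \cdot \frac{1}{64205} = \left(- \frac{1109}{123}\right) \frac{1}{64205} = - \frac{1109}{7897215}$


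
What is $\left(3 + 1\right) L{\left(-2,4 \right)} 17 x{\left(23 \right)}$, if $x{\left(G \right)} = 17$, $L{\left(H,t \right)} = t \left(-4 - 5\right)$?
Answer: $-41616$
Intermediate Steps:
$L{\left(H,t \right)} = - 9 t$ ($L{\left(H,t \right)} = t \left(-9\right) = - 9 t$)
$\left(3 + 1\right) L{\left(-2,4 \right)} 17 x{\left(23 \right)} = \left(3 + 1\right) \left(\left(-9\right) 4\right) 17 \cdot 17 = 4 \left(-36\right) 17 \cdot 17 = \left(-144\right) 17 \cdot 17 = \left(-2448\right) 17 = -41616$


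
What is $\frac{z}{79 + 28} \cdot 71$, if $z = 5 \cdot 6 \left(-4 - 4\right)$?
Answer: $- \frac{17040}{107} \approx -159.25$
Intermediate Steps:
$z = -240$ ($z = 30 \left(-4 - 4\right) = 30 \left(-8\right) = -240$)
$\frac{z}{79 + 28} \cdot 71 = - \frac{240}{79 + 28} \cdot 71 = - \frac{240}{107} \cdot 71 = \left(-240\right) \frac{1}{107} \cdot 71 = \left(- \frac{240}{107}\right) 71 = - \frac{17040}{107}$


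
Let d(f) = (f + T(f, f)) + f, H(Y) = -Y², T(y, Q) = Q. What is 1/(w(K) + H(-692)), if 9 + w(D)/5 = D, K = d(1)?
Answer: -1/478894 ≈ -2.0881e-6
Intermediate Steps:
d(f) = 3*f (d(f) = (f + f) + f = 2*f + f = 3*f)
K = 3 (K = 3*1 = 3)
w(D) = -45 + 5*D
1/(w(K) + H(-692)) = 1/((-45 + 5*3) - 1*(-692)²) = 1/((-45 + 15) - 1*478864) = 1/(-30 - 478864) = 1/(-478894) = -1/478894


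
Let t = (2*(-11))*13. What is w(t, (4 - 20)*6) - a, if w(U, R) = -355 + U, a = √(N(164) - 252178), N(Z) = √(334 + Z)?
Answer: -641 - I*√(252178 - √498) ≈ -641.0 - 502.15*I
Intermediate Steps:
t = -286 (t = -22*13 = -286)
a = √(-252178 + √498) (a = √(√(334 + 164) - 252178) = √(√498 - 252178) = √(-252178 + √498) ≈ 502.15*I)
w(t, (4 - 20)*6) - a = (-355 - 286) - √(-252178 + √498) = -641 - √(-252178 + √498)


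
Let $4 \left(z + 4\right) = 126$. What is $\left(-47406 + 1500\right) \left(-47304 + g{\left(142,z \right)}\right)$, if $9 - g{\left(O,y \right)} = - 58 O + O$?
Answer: $1799561106$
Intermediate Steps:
$z = \frac{55}{2}$ ($z = -4 + \frac{1}{4} \cdot 126 = -4 + \frac{63}{2} = \frac{55}{2} \approx 27.5$)
$g{\left(O,y \right)} = 9 + 57 O$ ($g{\left(O,y \right)} = 9 - \left(- 58 O + O\right) = 9 - - 57 O = 9 + 57 O$)
$\left(-47406 + 1500\right) \left(-47304 + g{\left(142,z \right)}\right) = \left(-47406 + 1500\right) \left(-47304 + \left(9 + 57 \cdot 142\right)\right) = - 45906 \left(-47304 + \left(9 + 8094\right)\right) = - 45906 \left(-47304 + 8103\right) = \left(-45906\right) \left(-39201\right) = 1799561106$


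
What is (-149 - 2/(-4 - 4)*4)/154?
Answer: -74/77 ≈ -0.96104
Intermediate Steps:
(-149 - 2/(-4 - 4)*4)/154 = (-149 - 2/(-8)*4)/154 = (-149 - 2*(-1/8)*4)/154 = (-149 + (1/4)*4)/154 = (-149 + 1)/154 = (1/154)*(-148) = -74/77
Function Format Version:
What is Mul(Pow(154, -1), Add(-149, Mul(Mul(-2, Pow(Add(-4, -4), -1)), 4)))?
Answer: Rational(-74, 77) ≈ -0.96104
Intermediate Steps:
Mul(Pow(154, -1), Add(-149, Mul(Mul(-2, Pow(Add(-4, -4), -1)), 4))) = Mul(Rational(1, 154), Add(-149, Mul(Mul(-2, Pow(-8, -1)), 4))) = Mul(Rational(1, 154), Add(-149, Mul(Mul(-2, Rational(-1, 8)), 4))) = Mul(Rational(1, 154), Add(-149, Mul(Rational(1, 4), 4))) = Mul(Rational(1, 154), Add(-149, 1)) = Mul(Rational(1, 154), -148) = Rational(-74, 77)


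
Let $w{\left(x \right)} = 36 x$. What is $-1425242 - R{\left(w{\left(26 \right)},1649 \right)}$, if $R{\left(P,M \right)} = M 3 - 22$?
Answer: $-1430167$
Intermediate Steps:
$R{\left(P,M \right)} = -22 + 3 M$ ($R{\left(P,M \right)} = 3 M - 22 = -22 + 3 M$)
$-1425242 - R{\left(w{\left(26 \right)},1649 \right)} = -1425242 - \left(-22 + 3 \cdot 1649\right) = -1425242 - \left(-22 + 4947\right) = -1425242 - 4925 = -1430167$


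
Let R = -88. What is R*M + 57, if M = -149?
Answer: 13169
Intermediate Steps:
R*M + 57 = -88*(-149) + 57 = 13112 + 57 = 13169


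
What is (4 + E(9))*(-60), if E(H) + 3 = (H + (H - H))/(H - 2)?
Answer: -960/7 ≈ -137.14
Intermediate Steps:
E(H) = -3 + H/(-2 + H) (E(H) = -3 + (H + (H - H))/(H - 2) = -3 + (H + 0)/(-2 + H) = -3 + H/(-2 + H))
(4 + E(9))*(-60) = (4 + 2*(3 - 1*9)/(-2 + 9))*(-60) = (4 + 2*(3 - 9)/7)*(-60) = (4 + 2*(⅐)*(-6))*(-60) = (4 - 12/7)*(-60) = (16/7)*(-60) = -960/7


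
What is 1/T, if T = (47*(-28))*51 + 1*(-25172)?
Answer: -1/92288 ≈ -1.0836e-5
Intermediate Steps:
T = -92288 (T = -1316*51 - 25172 = -67116 - 25172 = -92288)
1/T = 1/(-92288) = -1/92288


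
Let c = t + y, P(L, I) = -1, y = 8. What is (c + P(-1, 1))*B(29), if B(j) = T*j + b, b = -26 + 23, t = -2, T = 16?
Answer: 2305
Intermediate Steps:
b = -3
B(j) = -3 + 16*j (B(j) = 16*j - 3 = -3 + 16*j)
c = 6 (c = -2 + 8 = 6)
(c + P(-1, 1))*B(29) = (6 - 1)*(-3 + 16*29) = 5*(-3 + 464) = 5*461 = 2305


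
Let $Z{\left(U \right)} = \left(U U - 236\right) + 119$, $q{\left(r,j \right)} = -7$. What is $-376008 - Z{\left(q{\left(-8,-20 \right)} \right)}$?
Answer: $-375940$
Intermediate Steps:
$Z{\left(U \right)} = -117 + U^{2}$ ($Z{\left(U \right)} = \left(U^{2} - 236\right) + 119 = \left(-236 + U^{2}\right) + 119 = -117 + U^{2}$)
$-376008 - Z{\left(q{\left(-8,-20 \right)} \right)} = -376008 - \left(-117 + \left(-7\right)^{2}\right) = -376008 - \left(-117 + 49\right) = -376008 - -68 = -376008 + 68 = -375940$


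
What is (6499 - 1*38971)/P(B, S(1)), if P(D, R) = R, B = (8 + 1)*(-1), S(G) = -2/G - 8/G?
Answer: 16236/5 ≈ 3247.2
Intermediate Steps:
S(G) = -10/G
B = -9 (B = 9*(-1) = -9)
(6499 - 1*38971)/P(B, S(1)) = (6499 - 1*38971)/((-10/1)) = (6499 - 38971)/((-10*1)) = -32472/(-10) = -32472*(-1/10) = 16236/5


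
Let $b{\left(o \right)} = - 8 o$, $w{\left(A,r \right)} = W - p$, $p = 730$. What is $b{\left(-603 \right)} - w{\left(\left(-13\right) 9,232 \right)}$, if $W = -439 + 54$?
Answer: $5939$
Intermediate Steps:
$W = -385$
$w{\left(A,r \right)} = -1115$ ($w{\left(A,r \right)} = -385 - 730 = -1115$)
$b{\left(-603 \right)} - w{\left(\left(-13\right) 9,232 \right)} = \left(-8\right) \left(-603\right) - -1115 = 4824 + 1115 = 5939$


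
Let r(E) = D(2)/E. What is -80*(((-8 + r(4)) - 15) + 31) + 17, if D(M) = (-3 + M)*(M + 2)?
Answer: -543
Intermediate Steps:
D(M) = (-3 + M)*(2 + M)
r(E) = -4/E (r(E) = (-6 + 2² - 1*2)/E = (-6 + 4 - 2)/E = -4/E)
-80*(((-8 + r(4)) - 15) + 31) + 17 = -80*(((-8 - 4/4) - 15) + 31) + 17 = -80*(((-8 - 4*¼) - 15) + 31) + 17 = -80*(((-8 - 1) - 15) + 31) + 17 = -80*((-9 - 15) + 31) + 17 = -80*(-24 + 31) + 17 = -80*7 + 17 = -560 + 17 = -543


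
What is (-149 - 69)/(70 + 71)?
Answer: -218/141 ≈ -1.5461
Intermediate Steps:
(-149 - 69)/(70 + 71) = -218/141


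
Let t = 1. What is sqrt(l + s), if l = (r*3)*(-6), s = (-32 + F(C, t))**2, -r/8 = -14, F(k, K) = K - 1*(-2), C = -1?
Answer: 5*I*sqrt(47) ≈ 34.278*I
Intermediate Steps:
F(k, K) = 2 + K (F(k, K) = K + 2 = 2 + K)
r = 112 (r = -8*(-14) = 112)
s = 841 (s = (-32 + (2 + 1))**2 = (-32 + 3)**2 = (-29)**2 = 841)
l = -2016 (l = (112*3)*(-6) = 336*(-6) = -2016)
sqrt(l + s) = sqrt(-2016 + 841) = sqrt(-1175) = 5*I*sqrt(47)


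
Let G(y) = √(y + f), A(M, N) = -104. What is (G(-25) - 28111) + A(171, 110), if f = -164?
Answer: -28215 + 3*I*√21 ≈ -28215.0 + 13.748*I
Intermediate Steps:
G(y) = √(-164 + y) (G(y) = √(y - 164) = √(-164 + y))
(G(-25) - 28111) + A(171, 110) = (√(-164 - 25) - 28111) - 104 = (√(-189) - 28111) - 104 = (3*I*√21 - 28111) - 104 = (-28111 + 3*I*√21) - 104 = -28215 + 3*I*√21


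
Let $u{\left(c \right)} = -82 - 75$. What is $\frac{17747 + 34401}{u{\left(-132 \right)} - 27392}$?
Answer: $- \frac{52148}{27549} \approx -1.8929$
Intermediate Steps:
$u{\left(c \right)} = -157$ ($u{\left(c \right)} = -82 - 75 = -157$)
$\frac{17747 + 34401}{u{\left(-132 \right)} - 27392} = \frac{17747 + 34401}{-157 - 27392} = \frac{52148}{-157 - 27392} = \frac{52148}{-27549} = 52148 \left(- \frac{1}{27549}\right) = - \frac{52148}{27549}$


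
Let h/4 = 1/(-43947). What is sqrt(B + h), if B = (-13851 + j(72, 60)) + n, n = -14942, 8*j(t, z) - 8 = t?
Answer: I*sqrt(6176636123915)/14649 ≈ 169.66*I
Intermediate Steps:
j(t, z) = 1 + t/8
h = -4/43947 (h = 4/(-43947) = 4*(-1/43947) = -4/43947 ≈ -9.1019e-5)
B = -28783 (B = (-13851 + (1 + (1/8)*72)) - 14942 = (-13851 + (1 + 9)) - 14942 = (-13851 + 10) - 14942 = -13841 - 14942 = -28783)
sqrt(B + h) = sqrt(-28783 - 4/43947) = sqrt(-1264926505/43947) = I*sqrt(6176636123915)/14649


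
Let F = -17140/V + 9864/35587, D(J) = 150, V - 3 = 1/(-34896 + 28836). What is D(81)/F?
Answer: -16173401825/616030905524 ≈ -0.026254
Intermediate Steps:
V = 18179/6060 (V = 3 + 1/(-34896 + 28836) = 3 + 1/(-6060) = 3 - 1/6060 = 18179/6060 ≈ 2.9998)
F = -3696185433144/646936073 (F = -17140/18179/6060 + 9864/35587 = -17140*6060/18179 + 9864*(1/35587) = -103868400/18179 + 9864/35587 = -3696185433144/646936073 ≈ -5713.4)
D(81)/F = 150/(-3696185433144/646936073) = 150*(-646936073/3696185433144) = -16173401825/616030905524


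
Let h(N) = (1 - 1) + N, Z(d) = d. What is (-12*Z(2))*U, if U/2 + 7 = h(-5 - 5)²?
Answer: -4464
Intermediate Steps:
h(N) = N (h(N) = 0 + N = N)
U = 186 (U = -14 + 2*(-5 - 5)² = -14 + 2*(-10)² = -14 + 2*100 = -14 + 200 = 186)
(-12*Z(2))*U = -12*2*186 = -24*186 = -4464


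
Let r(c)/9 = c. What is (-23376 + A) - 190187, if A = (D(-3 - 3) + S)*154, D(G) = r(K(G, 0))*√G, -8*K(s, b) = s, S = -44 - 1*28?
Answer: -224651 + 2079*I*√6/2 ≈ -2.2465e+5 + 2546.2*I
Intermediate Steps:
S = -72 (S = -44 - 28 = -72)
K(s, b) = -s/8
r(c) = 9*c
D(G) = -9*G^(3/2)/8 (D(G) = (9*(-G/8))*√G = (-9*G/8)*√G = -9*G^(3/2)/8)
A = -11088 + 2079*I*√6/2 (A = (-9*(-3 - 3)^(3/2)/8 - 72)*154 = (-(-27)*I*√6/4 - 72)*154 = (27*I*√6/4 - 72)*154 = (-72 + 27*I*√6/4)*154 = -11088 + 2079*I*√6/2 ≈ -11088.0 + 2546.2*I)
(-23376 + A) - 190187 = (-23376 + (-11088 + 2079*I*√6/2)) - 190187 = (-34464 + 2079*I*√6/2) - 190187 = -224651 + 2079*I*√6/2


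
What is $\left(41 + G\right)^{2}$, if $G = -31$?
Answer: $100$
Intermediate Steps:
$\left(41 + G\right)^{2} = \left(41 - 31\right)^{2} = 10^{2} = 100$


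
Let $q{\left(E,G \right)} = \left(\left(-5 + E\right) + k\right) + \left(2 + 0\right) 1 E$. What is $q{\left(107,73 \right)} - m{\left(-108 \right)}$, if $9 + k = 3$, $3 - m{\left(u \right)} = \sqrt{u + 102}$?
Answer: $307 + i \sqrt{6} \approx 307.0 + 2.4495 i$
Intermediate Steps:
$m{\left(u \right)} = 3 - \sqrt{102 + u}$ ($m{\left(u \right)} = 3 - \sqrt{u + 102} = 3 - \sqrt{102 + u}$)
$k = -6$ ($k = -9 + 3 = -6$)
$q{\left(E,G \right)} = -11 + 3 E$ ($q{\left(E,G \right)} = \left(\left(-5 + E\right) - 6\right) + \left(2 + 0\right) 1 E = \left(-11 + E\right) + 2 \cdot 1 E = \left(-11 + E\right) + 2 E = -11 + 3 E$)
$q{\left(107,73 \right)} - m{\left(-108 \right)} = \left(-11 + 3 \cdot 107\right) - \left(3 - \sqrt{102 - 108}\right) = \left(-11 + 321\right) - \left(3 - \sqrt{-6}\right) = 310 - \left(3 - i \sqrt{6}\right) = 307 + i \sqrt{6}$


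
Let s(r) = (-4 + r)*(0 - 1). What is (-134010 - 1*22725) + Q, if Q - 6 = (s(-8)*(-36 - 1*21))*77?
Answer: -209397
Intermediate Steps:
s(r) = 4 - r (s(r) = (-4 + r)*(-1) = 4 - r)
Q = -52662 (Q = 6 + ((4 - 1*(-8))*(-36 - 1*21))*77 = 6 + ((4 + 8)*(-36 - 21))*77 = 6 + (12*(-57))*77 = 6 - 684*77 = 6 - 52668 = -52662)
(-134010 - 1*22725) + Q = (-134010 - 1*22725) - 52662 = (-134010 - 22725) - 52662 = -156735 - 52662 = -209397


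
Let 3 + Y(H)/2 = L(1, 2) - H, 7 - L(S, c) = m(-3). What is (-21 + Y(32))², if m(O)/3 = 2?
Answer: 7921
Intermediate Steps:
m(O) = 6 (m(O) = 3*2 = 6)
L(S, c) = 1 (L(S, c) = 7 - 1*6 = 7 - 6 = 1)
Y(H) = -4 - 2*H (Y(H) = -6 + 2*(1 - H) = -6 + (2 - 2*H) = -4 - 2*H)
(-21 + Y(32))² = (-21 + (-4 - 2*32))² = (-21 + (-4 - 64))² = (-21 - 68)² = (-89)² = 7921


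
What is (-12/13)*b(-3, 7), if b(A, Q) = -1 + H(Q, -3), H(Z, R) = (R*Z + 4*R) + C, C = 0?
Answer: 408/13 ≈ 31.385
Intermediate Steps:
H(Z, R) = 4*R + R*Z (H(Z, R) = (R*Z + 4*R) + 0 = (4*R + R*Z) + 0 = 4*R + R*Z)
b(A, Q) = -13 - 3*Q (b(A, Q) = -1 - 3*(4 + Q) = -1 + (-12 - 3*Q) = -13 - 3*Q)
(-12/13)*b(-3, 7) = (-12/13)*(-13 - 3*7) = (-12*1/13)*(-13 - 21) = -12/13*(-34) = 408/13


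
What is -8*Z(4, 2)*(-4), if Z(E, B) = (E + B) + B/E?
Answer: 208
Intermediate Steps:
Z(E, B) = B + E + B/E (Z(E, B) = (B + E) + B/E = B + E + B/E)
-8*Z(4, 2)*(-4) = -8*(2 + 4 + 2/4)*(-4) = -8*(2 + 4 + 2*(¼))*(-4) = -8*(2 + 4 + ½)*(-4) = -8*13/2*(-4) = -52*(-4) = 208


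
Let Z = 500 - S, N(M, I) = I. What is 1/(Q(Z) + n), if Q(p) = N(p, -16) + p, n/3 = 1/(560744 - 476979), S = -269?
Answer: 83765/63075048 ≈ 0.0013280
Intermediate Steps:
Z = 769 (Z = 500 - 1*(-269) = 500 + 269 = 769)
n = 3/83765 (n = 3/(560744 - 476979) = 3/83765 ≈ 3.5814e-5)
Q(p) = -16 + p
1/(Q(Z) + n) = 1/((-16 + 769) + 3/83765) = 1/(753 + 3/83765) = 1/(63075048/83765) = 83765/63075048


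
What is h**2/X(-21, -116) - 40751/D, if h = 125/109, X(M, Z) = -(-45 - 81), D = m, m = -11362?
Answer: 15295505689/4252245543 ≈ 3.5970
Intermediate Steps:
D = -11362
X(M, Z) = 126 (X(M, Z) = -1*(-126) = 126)
h = 125/109 (h = 125*(1/109) = 125/109 ≈ 1.1468)
h**2/X(-21, -116) - 40751/D = (125/109)**2/126 - 40751/(-11362) = (15625/11881)*(1/126) - 40751*(-1/11362) = 15625/1497006 + 40751/11362 = 15295505689/4252245543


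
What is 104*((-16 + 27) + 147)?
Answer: 16432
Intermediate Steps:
104*((-16 + 27) + 147) = 104*(11 + 147) = 104*158 = 16432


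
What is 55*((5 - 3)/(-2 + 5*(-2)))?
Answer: -55/6 ≈ -9.1667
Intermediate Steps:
55*((5 - 3)/(-2 + 5*(-2))) = 55*(2/(-2 - 10)) = 55*(2/(-12)) = 55*(2*(-1/12)) = 55*(-⅙) = -55/6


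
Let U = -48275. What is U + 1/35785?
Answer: -1727520874/35785 ≈ -48275.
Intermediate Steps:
U + 1/35785 = -48275 + 1/35785 = -1727520874/35785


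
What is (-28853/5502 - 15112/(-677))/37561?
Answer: 63612743/139909241094 ≈ 0.00045467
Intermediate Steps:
(-28853/5502 - 15112/(-677))/37561 = (-28853*1/5502 - 15112*(-1/677))*(1/37561) = (-28853/5502 + 15112/677)*(1/37561) = (63612743/3724854)*(1/37561) = 63612743/139909241094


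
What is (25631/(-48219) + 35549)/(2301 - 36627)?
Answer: -857055800/827582697 ≈ -1.0356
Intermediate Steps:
(25631/(-48219) + 35549)/(2301 - 36627) = (25631*(-1/48219) + 35549)/(-34326) = (-25631/48219 + 35549)*(-1/34326) = (1714111600/48219)*(-1/34326) = -857055800/827582697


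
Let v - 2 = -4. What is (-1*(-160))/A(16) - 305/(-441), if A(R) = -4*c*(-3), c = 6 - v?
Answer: 1040/441 ≈ 2.3583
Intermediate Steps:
v = -2 (v = 2 - 4 = -2)
c = 8 (c = 6 - 1*(-2) = 6 + 2 = 8)
A(R) = 96 (A(R) = -4*8*(-3) = -32*(-3) = 96)
(-1*(-160))/A(16) - 305/(-441) = -1*(-160)/96 - 305/(-441) = 160*(1/96) - 305*(-1/441) = 5/3 + 305/441 = 1040/441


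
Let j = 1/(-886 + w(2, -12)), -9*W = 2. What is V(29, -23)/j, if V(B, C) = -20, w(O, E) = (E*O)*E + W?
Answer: 107680/9 ≈ 11964.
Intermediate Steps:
W = -2/9 (W = -⅑*2 = -2/9 ≈ -0.22222)
w(O, E) = -2/9 + O*E² (w(O, E) = (E*O)*E - 2/9 = O*E² - 2/9 = -2/9 + O*E²)
j = -9/5384 (j = 1/(-886 + (-2/9 + 2*(-12)²)) = 1/(-886 + (-2/9 + 2*144)) = 1/(-886 + (-2/9 + 288)) = 1/(-886 + 2590/9) = 1/(-5384/9) = -9/5384 ≈ -0.0016716)
V(29, -23)/j = -20/(-9/5384) = -20*(-5384/9) = 107680/9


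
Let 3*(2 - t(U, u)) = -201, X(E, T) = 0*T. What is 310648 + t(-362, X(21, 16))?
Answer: 310717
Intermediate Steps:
X(E, T) = 0
t(U, u) = 69 (t(U, u) = 2 - ⅓*(-201) = 2 + 67 = 69)
310648 + t(-362, X(21, 16)) = 310648 + 69 = 310717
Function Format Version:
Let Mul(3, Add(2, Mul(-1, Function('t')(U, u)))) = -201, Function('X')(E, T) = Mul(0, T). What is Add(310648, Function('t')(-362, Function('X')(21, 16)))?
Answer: 310717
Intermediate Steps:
Function('X')(E, T) = 0
Function('t')(U, u) = 69 (Function('t')(U, u) = Add(2, Mul(Rational(-1, 3), -201)) = Add(2, 67) = 69)
Add(310648, Function('t')(-362, Function('X')(21, 16))) = Add(310648, 69) = 310717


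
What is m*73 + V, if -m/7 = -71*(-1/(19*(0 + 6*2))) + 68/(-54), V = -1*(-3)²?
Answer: 975427/2052 ≈ 475.35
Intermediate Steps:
V = -9 (V = -1*9 = -9)
m = 13615/2052 (m = -7*(-71*(-1/(19*(0 + 6*2))) + 68/(-54)) = -7*(-71*(-1/(19*(0 + 12))) + 68*(-1/54)) = -7*(-71/((-19*12)) - 34/27) = -7*(-71/(-228) - 34/27) = -7*(-71*(-1/228) - 34/27) = -7*(71/228 - 34/27) = -7*(-1945/2052) = 13615/2052 ≈ 6.6350)
m*73 + V = (13615/2052)*73 - 9 = 993895/2052 - 9 = 975427/2052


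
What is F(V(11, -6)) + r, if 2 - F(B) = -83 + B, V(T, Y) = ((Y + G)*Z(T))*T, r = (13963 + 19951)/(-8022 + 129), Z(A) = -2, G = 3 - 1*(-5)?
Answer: 984283/7893 ≈ 124.70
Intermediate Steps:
G = 8 (G = 3 + 5 = 8)
r = -33914/7893 (r = 33914/(-7893) = 33914*(-1/7893) = -33914/7893 ≈ -4.2967)
V(T, Y) = T*(-16 - 2*Y) (V(T, Y) = ((Y + 8)*(-2))*T = ((8 + Y)*(-2))*T = (-16 - 2*Y)*T = T*(-16 - 2*Y))
F(B) = 85 - B (F(B) = 2 - (-83 + B) = 2 + (83 - B) = 85 - B)
F(V(11, -6)) + r = (85 - (-2)*11*(8 - 6)) - 33914/7893 = (85 - (-2)*11*2) - 33914/7893 = (85 - 1*(-44)) - 33914/7893 = (85 + 44) - 33914/7893 = 129 - 33914/7893 = 984283/7893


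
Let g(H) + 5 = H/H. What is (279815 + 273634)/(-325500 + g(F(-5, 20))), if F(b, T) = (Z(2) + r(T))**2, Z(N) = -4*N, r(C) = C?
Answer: -553449/325504 ≈ -1.7003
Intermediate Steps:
F(b, T) = (-8 + T)**2 (F(b, T) = (-4*2 + T)**2 = (-8 + T)**2)
g(H) = -4 (g(H) = -5 + H/H = -5 + 1 = -4)
(279815 + 273634)/(-325500 + g(F(-5, 20))) = (279815 + 273634)/(-325500 - 4) = 553449/(-325504) = 553449*(-1/325504) = -553449/325504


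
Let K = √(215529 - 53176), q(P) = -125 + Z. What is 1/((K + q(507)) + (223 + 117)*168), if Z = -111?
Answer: 56884/3235627103 - √162353/3235627103 ≈ 1.7456e-5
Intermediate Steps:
q(P) = -236 (q(P) = -125 - 111 = -236)
K = √162353 ≈ 402.93
1/((K + q(507)) + (223 + 117)*168) = 1/((√162353 - 236) + (223 + 117)*168) = 1/((-236 + √162353) + 340*168) = 1/((-236 + √162353) + 57120) = 1/(56884 + √162353)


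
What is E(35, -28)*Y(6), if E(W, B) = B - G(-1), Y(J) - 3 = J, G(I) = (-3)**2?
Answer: -333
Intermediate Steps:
G(I) = 9
Y(J) = 3 + J
E(W, B) = -9 + B (E(W, B) = B - 1*9 = B - 9 = -9 + B)
E(35, -28)*Y(6) = (-9 - 28)*(3 + 6) = -37*9 = -333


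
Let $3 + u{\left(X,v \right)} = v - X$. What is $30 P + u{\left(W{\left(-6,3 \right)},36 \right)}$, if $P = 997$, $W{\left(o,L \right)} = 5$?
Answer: $29938$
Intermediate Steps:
$u{\left(X,v \right)} = -3 + v - X$ ($u{\left(X,v \right)} = -3 - \left(X - v\right) = -3 + v - X$)
$30 P + u{\left(W{\left(-6,3 \right)},36 \right)} = 30 \cdot 997 - -28 = 29910 - -28 = 29910 + 28 = 29938$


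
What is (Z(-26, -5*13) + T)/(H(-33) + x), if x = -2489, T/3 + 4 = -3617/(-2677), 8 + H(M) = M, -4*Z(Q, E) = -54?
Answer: -2703/1231420 ≈ -0.0021950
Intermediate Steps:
Z(Q, E) = 27/2 (Z(Q, E) = -¼*(-54) = 27/2)
H(M) = -8 + M
T = -21273/2677 (T = -12 + 3*(-3617/(-2677)) = -12 + 3*(-3617*(-1/2677)) = -12 + 3*(3617/2677) = -12 + 10851/2677 = -21273/2677 ≈ -7.9466)
(Z(-26, -5*13) + T)/(H(-33) + x) = (27/2 - 21273/2677)/((-8 - 33) - 2489) = 29733/(5354*(-41 - 2489)) = (29733/5354)/(-2530) = (29733/5354)*(-1/2530) = -2703/1231420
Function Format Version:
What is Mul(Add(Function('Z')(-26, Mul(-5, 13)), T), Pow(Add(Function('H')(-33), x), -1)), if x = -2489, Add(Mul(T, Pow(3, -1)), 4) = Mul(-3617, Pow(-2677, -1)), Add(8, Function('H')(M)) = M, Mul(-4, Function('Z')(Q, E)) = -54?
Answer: Rational(-2703, 1231420) ≈ -0.0021950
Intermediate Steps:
Function('Z')(Q, E) = Rational(27, 2) (Function('Z')(Q, E) = Mul(Rational(-1, 4), -54) = Rational(27, 2))
Function('H')(M) = Add(-8, M)
T = Rational(-21273, 2677) (T = Add(-12, Mul(3, Mul(-3617, Pow(-2677, -1)))) = Add(-12, Mul(3, Mul(-3617, Rational(-1, 2677)))) = Add(-12, Mul(3, Rational(3617, 2677))) = Add(-12, Rational(10851, 2677)) = Rational(-21273, 2677) ≈ -7.9466)
Mul(Add(Function('Z')(-26, Mul(-5, 13)), T), Pow(Add(Function('H')(-33), x), -1)) = Mul(Add(Rational(27, 2), Rational(-21273, 2677)), Pow(Add(Add(-8, -33), -2489), -1)) = Mul(Rational(29733, 5354), Pow(Add(-41, -2489), -1)) = Mul(Rational(29733, 5354), Pow(-2530, -1)) = Mul(Rational(29733, 5354), Rational(-1, 2530)) = Rational(-2703, 1231420)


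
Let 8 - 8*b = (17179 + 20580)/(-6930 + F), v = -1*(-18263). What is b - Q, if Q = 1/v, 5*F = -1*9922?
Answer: 9959753997/6512147488 ≈ 1.5294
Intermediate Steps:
v = 18263
F = -9922/5 (F = (-1*9922)/5 = (1/5)*(-9922) = -9922/5 ≈ -1984.4)
Q = 1/18263 ≈ 5.4756e-5
b = 545371/356576 (b = 1 - (17179 + 20580)/(8*(-6930 - 9922/5)) = 1 - 37759/(8*(-44572/5)) = 1 - 37759*(-5)/(8*44572) = 1 - 1/8*(-188795/44572) = 1 + 188795/356576 = 545371/356576 ≈ 1.5295)
b - Q = 545371/356576 - 1*1/18263 = 545371/356576 - 1/18263 = 9959753997/6512147488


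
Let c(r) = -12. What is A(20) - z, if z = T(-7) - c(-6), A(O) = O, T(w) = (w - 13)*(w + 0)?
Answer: -132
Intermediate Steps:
T(w) = w*(-13 + w) (T(w) = (-13 + w)*w = w*(-13 + w))
z = 152 (z = -7*(-13 - 7) - 1*(-12) = -7*(-20) + 12 = 140 + 12 = 152)
A(20) - z = 20 - 1*152 = 20 - 152 = -132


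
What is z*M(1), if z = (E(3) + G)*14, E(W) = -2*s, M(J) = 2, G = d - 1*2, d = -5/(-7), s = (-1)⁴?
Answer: -92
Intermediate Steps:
s = 1
d = 5/7 (d = -5*(-⅐) = 5/7 ≈ 0.71429)
G = -9/7 (G = 5/7 - 1*2 = 5/7 - 2 = -9/7 ≈ -1.2857)
E(W) = -2 (E(W) = -2*1 = -2)
z = -46 (z = (-2 - 9/7)*14 = -23/7*14 = -46)
z*M(1) = -46*2 = -92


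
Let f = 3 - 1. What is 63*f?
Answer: 126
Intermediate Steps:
f = 2
63*f = 63*2 = 126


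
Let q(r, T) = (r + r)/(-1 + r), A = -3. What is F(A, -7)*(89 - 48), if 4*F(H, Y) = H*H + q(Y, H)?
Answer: 1763/16 ≈ 110.19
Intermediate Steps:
q(r, T) = 2*r/(-1 + r) (q(r, T) = (2*r)/(-1 + r) = 2*r/(-1 + r))
F(H, Y) = H²/4 + Y/(2*(-1 + Y)) (F(H, Y) = (H*H + 2*Y/(-1 + Y))/4 = (H² + 2*Y/(-1 + Y))/4 = H²/4 + Y/(2*(-1 + Y)))
F(A, -7)*(89 - 48) = ((2*(-7) + (-3)²*(-1 - 7))/(4*(-1 - 7)))*(89 - 48) = ((¼)*(-14 + 9*(-8))/(-8))*41 = ((¼)*(-⅛)*(-14 - 72))*41 = ((¼)*(-⅛)*(-86))*41 = (43/16)*41 = 1763/16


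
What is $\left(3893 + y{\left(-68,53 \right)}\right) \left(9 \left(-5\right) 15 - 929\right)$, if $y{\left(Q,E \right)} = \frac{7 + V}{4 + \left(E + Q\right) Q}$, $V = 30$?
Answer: $- \frac{1598574069}{256} \approx -6.2444 \cdot 10^{6}$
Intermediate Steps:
$y{\left(Q,E \right)} = \frac{37}{4 + Q \left(E + Q\right)}$ ($y{\left(Q,E \right)} = \frac{7 + 30}{4 + \left(E + Q\right) Q} = \frac{37}{4 + Q \left(E + Q\right)}$)
$\left(3893 + y{\left(-68,53 \right)}\right) \left(9 \left(-5\right) 15 - 929\right) = \left(3893 + \frac{37}{4 + \left(-68\right)^{2} + 53 \left(-68\right)}\right) \left(9 \left(-5\right) 15 - 929\right) = \left(3893 + \frac{37}{4 + 4624 - 3604}\right) \left(\left(-45\right) 15 - 929\right) = \left(3893 + \frac{37}{1024}\right) \left(-675 - 929\right) = \left(3893 + 37 \cdot \frac{1}{1024}\right) \left(-1604\right) = \left(3893 + \frac{37}{1024}\right) \left(-1604\right) = \frac{3986469}{1024} \left(-1604\right) = - \frac{1598574069}{256}$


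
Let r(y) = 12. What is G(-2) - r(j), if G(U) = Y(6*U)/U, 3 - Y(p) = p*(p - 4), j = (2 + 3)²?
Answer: 165/2 ≈ 82.500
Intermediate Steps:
j = 25 (j = 5² = 25)
Y(p) = 3 - p*(-4 + p) (Y(p) = 3 - p*(p - 4) = 3 - p*(-4 + p))
G(U) = (3 - 36*U² + 24*U)/U (G(U) = (3 - (6*U)² + 4*(6*U))/U = (3 - 36*U² + 24*U)/U)
G(-2) - r(j) = (24 - 36*(-2) + 3/(-2)) - 1*12 = (24 + 72 + 3*(-½)) - 12 = (24 + 72 - 3/2) - 12 = 189/2 - 12 = 165/2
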